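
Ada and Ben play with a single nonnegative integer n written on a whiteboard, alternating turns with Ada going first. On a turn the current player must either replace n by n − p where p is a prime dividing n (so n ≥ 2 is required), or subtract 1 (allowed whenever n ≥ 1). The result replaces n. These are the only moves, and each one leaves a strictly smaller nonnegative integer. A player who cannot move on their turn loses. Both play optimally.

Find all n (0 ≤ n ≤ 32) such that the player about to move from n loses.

0, 4, 8, 12, 16, 20, 24, 28, 32

Work bottom-up. With no move the player to move loses. Otherwise the position is W if at least one move leads to an L position for the opponent, and L if every move leads to a W.
n=0: no move → L
n=1: can move to 0, which is L ⇒ W
n=2: can move to 0, which is L ⇒ W
n=3: can move to 0, which is L ⇒ W
n=4: moves to 2(W), 3(W); every one is W ⇒ L
n=5: can move to 0, which is L ⇒ W
n=6: can move to 4, which is L ⇒ W
n=7: can move to 0, which is L ⇒ W
n=8: moves to 6(W), 7(W); every one is W ⇒ L
n=9: can move to 8, which is L ⇒ W
n=10: can move to 8, which is L ⇒ W
n=11: can move to 0, which is L ⇒ W
n=12: moves to 9(W), 10(W), 11(W); every one is W ⇒ L
n=13: can move to 0, which is L ⇒ W
n=14: can move to 12, which is L ⇒ W
n=15: can move to 12, which is L ⇒ W
n=16: moves to 14(W), 15(W); every one is W ⇒ L
n=17: can move to 0, which is L ⇒ W
n=18: can move to 16, which is L ⇒ W
n=19: can move to 0, which is L ⇒ W
n=20: moves to 15(W), 18(W), 19(W); every one is W ⇒ L
n=21: can move to 20, which is L ⇒ W
n=22: can move to 20, which is L ⇒ W
n=23: can move to 0, which is L ⇒ W
n=24: moves to 21(W), 22(W), 23(W); every one is W ⇒ L
n=25: can move to 20, which is L ⇒ W
n=26: can move to 24, which is L ⇒ W
n=27: can move to 24, which is L ⇒ W
n=28: moves to 21(W), 26(W), 27(W); every one is W ⇒ L
n=29: can move to 0, which is L ⇒ W
n=30: can move to 28, which is L ⇒ W
n=31: can move to 0, which is L ⇒ W
n=32: moves to 30(W), 31(W); every one is W ⇒ L
Reading off the rows marked L gives the requested list; there are 9 such values of n.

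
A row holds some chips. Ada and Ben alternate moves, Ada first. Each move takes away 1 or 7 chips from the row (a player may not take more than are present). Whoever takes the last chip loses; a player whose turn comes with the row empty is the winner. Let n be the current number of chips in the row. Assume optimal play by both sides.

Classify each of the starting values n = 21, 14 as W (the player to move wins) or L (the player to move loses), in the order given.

21: L, 14: W

Label each position W (a win for the player to move) or L (a loss). A position with no legal move is W; any other position is W exactly when some move reaches an L, and L when every move reaches a W.
n=0: no move; the opponent has just taken the last chip and therefore loses → W
n=1: L (sole option 0(W) is W)
n=2: W (go to 1, an L position)
n=3: L (sole option 2(W) is W)
n=4: W (go to 3, an L position)
n=5: L (sole option 4(W) is W)
n=6: W (go to 5, an L position)
n=7: L (options 6(W), 0(W) are all W)
n=8: W (go to 7, an L position)
n=9: L (options 8(W), 2(W) are all W)
n=10: W (go to 9, an L position)
n=11: L (options 10(W), 4(W) are all W)
n=12: W (go to 11, an L position)
n=13: L (options 12(W), 6(W) are all W)
n=14: W (go to 13, an L position)
n=15: L (options 14(W), 8(W) are all W)
n=16: W (go to 15, an L position)
n=17: L (options 16(W), 10(W) are all W)
n=18: W (go to 17, an L position)
n=19: L (options 18(W), 12(W) are all W)
n=20: W (go to 19, an L position)
n=21: L (options 20(W), 14(W) are all W)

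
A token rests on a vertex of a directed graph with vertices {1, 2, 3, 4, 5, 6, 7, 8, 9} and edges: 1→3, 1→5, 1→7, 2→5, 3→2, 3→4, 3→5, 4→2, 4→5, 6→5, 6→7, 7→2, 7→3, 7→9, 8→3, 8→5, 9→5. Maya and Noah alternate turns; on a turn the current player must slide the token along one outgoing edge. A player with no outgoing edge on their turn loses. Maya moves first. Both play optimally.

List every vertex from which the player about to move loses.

5, 7

Classify positions by backward induction: terminal positions (no move available) are L. From any other position, the mover wins iff some move reaches an L.
Every edge goes from a vertex to one that appears earlier in the order 5, 9, 2, 4, 3, 7, 1, 8, 6, so processing vertices in that order labels each vertex after all of its successors.
5: no outgoing edge → L
9: →5(L), so W
2: →5(L), so W
4: →5(L), so W
3: →5(L), so W
7: →3(W), 2(W), 9(W) — all W, so L
1: →7(L), so W
8: →5(L), so W
6: →7(L), so W
Reading off the rows marked L gives the requested list; there are 2 such vertices.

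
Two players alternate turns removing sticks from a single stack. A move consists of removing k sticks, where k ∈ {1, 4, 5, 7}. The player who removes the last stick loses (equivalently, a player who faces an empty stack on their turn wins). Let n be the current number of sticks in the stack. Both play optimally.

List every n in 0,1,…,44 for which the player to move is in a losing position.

Use the standard recursion: the mover wins at a terminal position; elsewhere, the mover wins exactly when some move hands the opponent an L position.
n=0: no move; the opponent has just taken the last stick and therefore loses → W
n=1: L (sole option 0(W) is W)
n=2: W (go to 1, an L position)
n=3: L (sole option 2(W) is W)
n=4: W (go to 3, an L position)
n=5: W (go to 1, an L position)
n=6: W (go to 1, an L position)
n=7: W (go to 3, an L position)
n=8: W (go to 3, an L position)
n=9: L (options 8(W), 5(W), 4(W), 2(W) are all W)
n=10: W (go to 9, an L position)
n=11: L (options 10(W), 7(W), 6(W), 4(W) are all W)
n=12: W (go to 11, an L position)
n=13: W (go to 9, an L position)
n=14: W (go to 9, an L position)
n=15: W (go to 11, an L position)
n=16: W (go to 11, an L position)
n=17: L (options 16(W), 13(W), 12(W), 10(W) are all W)
n=18: W (go to 17, an L position)
n=19: L (options 18(W), 15(W), 14(W), 12(W) are all W)
n=20: W (go to 19, an L position)
n=21: W (go to 17, an L position)
n=22: W (go to 17, an L position)
n=23: W (go to 19, an L position)
n=24: W (go to 19, an L position)
n=25: L (options 24(W), 21(W), 20(W), 18(W) are all W)
n=26: W (go to 25, an L position)
n=27: L (options 26(W), 23(W), 22(W), 20(W) are all W)
n=28: W (go to 27, an L position)
n=29: W (go to 25, an L position)
n=30: W (go to 25, an L position)
n=31: W (go to 27, an L position)
n=32: W (go to 27, an L position)
n=33: L (options 32(W), 29(W), 28(W), 26(W) are all W)
n=34: W (go to 33, an L position)
n=35: L (options 34(W), 31(W), 30(W), 28(W) are all W)
n=36: W (go to 35, an L position)
n=37: W (go to 33, an L position)
n=38: W (go to 33, an L position)
n=39: W (go to 35, an L position)
n=40: W (go to 35, an L position)
n=41: L (options 40(W), 37(W), 36(W), 34(W) are all W)
n=42: W (go to 41, an L position)
n=43: L (options 42(W), 39(W), 38(W), 36(W) are all W)
n=44: W (go to 43, an L position)
The losing starting values of n are exactly the entries labelled L in this table (12 of them).

1, 3, 9, 11, 17, 19, 25, 27, 33, 35, 41, 43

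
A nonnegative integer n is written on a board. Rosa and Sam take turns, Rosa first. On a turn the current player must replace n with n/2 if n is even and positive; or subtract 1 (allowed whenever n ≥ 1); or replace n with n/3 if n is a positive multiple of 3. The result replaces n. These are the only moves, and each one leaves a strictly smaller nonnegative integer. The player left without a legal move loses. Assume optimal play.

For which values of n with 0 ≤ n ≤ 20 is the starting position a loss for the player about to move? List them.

0, 2, 5, 7, 9, 11, 13, 16, 19

Build the W/L table. Terminal = L. A non-terminal position is W if it has a move to some L; otherwise it is L.
n=0: no move → L
n=1: →0(L), so W
n=2: →1(W) only, which is W, so L
n=3: →2(L), so W
n=4: →2(L), so W
n=5: →4(W) only, which is W, so L
n=6: →2(L), so W
n=7: →6(W) only, which is W, so L
n=8: →7(L), so W
n=9: →3(W), 8(W) — all W, so L
n=10: →5(L), so W
n=11: →10(W) only, which is W, so L
n=12: →11(L), so W
n=13: →12(W) only, which is W, so L
n=14: →7(L), so W
n=15: →5(L), so W
n=16: →8(W), 15(W) — all W, so L
n=17: →16(L), so W
n=18: →9(L), so W
n=19: →18(W) only, which is W, so L
n=20: →19(L), so W
The losing starting values of n are exactly the entries labelled L in this table (9 of them).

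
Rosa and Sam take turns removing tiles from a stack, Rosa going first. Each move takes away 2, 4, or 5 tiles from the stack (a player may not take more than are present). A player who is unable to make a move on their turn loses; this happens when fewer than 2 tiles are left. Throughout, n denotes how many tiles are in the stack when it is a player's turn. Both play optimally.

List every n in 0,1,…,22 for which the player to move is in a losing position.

Positions with no move are L. A position that does have a move is losing for the player to move precisely when every available move leads to a winning position for the opponent. Fill in the labels:
n=0: no move → L
n=1: no move → L
n=2: →0(L), so W
n=3: →1(L), so W
n=4: →0(L), so W
n=5: →1(L), so W
n=6: →1(L), so W
n=7: →5(W), 3(W), 2(W) — all W, so L
n=8: →6(W), 4(W), 3(W) — all W, so L
n=9: →7(L), so W
n=10: →8(L), so W
n=11: →7(L), so W
n=12: →8(L), so W
n=13: →8(L), so W
n=14: →12(W), 10(W), 9(W) — all W, so L
n=15: →13(W), 11(W), 10(W) — all W, so L
n=16: →14(L), so W
n=17: →15(L), so W
n=18: →14(L), so W
n=19: →15(L), so W
n=20: →15(L), so W
n=21: →19(W), 17(W), 16(W) — all W, so L
n=22: →20(W), 18(W), 17(W) — all W, so L
Reading off the rows marked L gives the requested list; there are 8 such values of n.

0, 1, 7, 8, 14, 15, 21, 22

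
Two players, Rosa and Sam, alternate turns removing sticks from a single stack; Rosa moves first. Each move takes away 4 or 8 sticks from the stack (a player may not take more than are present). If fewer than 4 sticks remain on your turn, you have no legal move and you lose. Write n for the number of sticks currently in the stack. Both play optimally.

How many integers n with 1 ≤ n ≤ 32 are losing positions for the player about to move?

Positions with no move are L. A position that does have a move is losing for the player to move precisely when every available move leads to a winning position for the opponent. Fill in the labels:
n=0: no move → L
n=1: no move → L
n=2: no move → L
n=3: no move → L
n=4: W (go to 0, an L position)
n=5: W (go to 1, an L position)
n=6: W (go to 2, an L position)
n=7: W (go to 3, an L position)
n=8: W (go to 0, an L position)
n=9: W (go to 1, an L position)
n=10: W (go to 2, an L position)
n=11: W (go to 3, an L position)
n=12: L (options 8(W), 4(W) are all W)
n=13: L (options 9(W), 5(W) are all W)
n=14: L (options 10(W), 6(W) are all W)
n=15: L (options 11(W), 7(W) are all W)
n=16: W (go to 12, an L position)
n=17: W (go to 13, an L position)
n=18: W (go to 14, an L position)
n=19: W (go to 15, an L position)
n=20: W (go to 12, an L position)
n=21: W (go to 13, an L position)
n=22: W (go to 14, an L position)
n=23: W (go to 15, an L position)
n=24: L (options 20(W), 16(W) are all W)
n=25: L (options 21(W), 17(W) are all W)
n=26: L (options 22(W), 18(W) are all W)
n=27: L (options 23(W), 19(W) are all W)
n=28: W (go to 24, an L position)
n=29: W (go to 25, an L position)
n=30: W (go to 26, an L position)
n=31: W (go to 27, an L position)
n=32: W (go to 24, an L position)
L entries with 1 ≤ n ≤ 32 (n=0 is outside the asked range and is not counted): n = 1, 2, 3, 12, 13, 14, 15, 24, 25, 26, 27; that makes 11.

11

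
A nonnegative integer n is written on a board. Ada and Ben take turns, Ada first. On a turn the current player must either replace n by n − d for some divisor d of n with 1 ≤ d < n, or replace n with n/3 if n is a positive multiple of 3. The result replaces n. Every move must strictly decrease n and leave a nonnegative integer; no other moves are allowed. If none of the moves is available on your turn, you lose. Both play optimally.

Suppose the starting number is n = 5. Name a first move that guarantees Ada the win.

Move to 4.

Classify positions by backward induction: terminal positions (no move available) are L. From any other position, the mover wins iff some move reaches an L.
n=0: no move → L
n=1: no move → L
n=2: can move to 1, which is L ⇒ W
n=3: can move to 1, which is L ⇒ W
n=4: moves to 2(W), 3(W); every one is W ⇒ L
n=5: can move to 4, which is L ⇒ W
From 5, the L positions reachable in one move are: 4.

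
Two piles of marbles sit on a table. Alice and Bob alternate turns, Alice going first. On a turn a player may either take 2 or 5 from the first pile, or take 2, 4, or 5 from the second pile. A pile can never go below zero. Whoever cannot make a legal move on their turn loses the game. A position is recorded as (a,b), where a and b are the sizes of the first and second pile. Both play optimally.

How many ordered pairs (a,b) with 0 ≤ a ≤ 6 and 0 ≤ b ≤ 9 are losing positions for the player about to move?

Positions with no move are L. A position that does have a move is losing for the player to move precisely when every available move leads to a winning position for the opponent. Fill in the labels:
Every move lowers a or b (never raises either), so fill the grid row by row in increasing a, and left to right within a row: each cell's successors are then already labelled.
      b=0  b=1  b=2  b=3  b=4  b=5  b=6  b=7  b=8  b=9
a=0:    L    L    W    W    W    W    W    L    L    W
a=1:    L    L    W    W    W    W    W    L    L    W
a=2:    W    W    L    L    W    W    W    W    W    L
a=3:    W    W    L    L    W    W    W    W    W    L
a=4:    L    L    W    W    W    W    W    L    L    W
a=5:    W    W    W    W    L    L    W    W    W    W
a=6:    W    W    L    L    W    W    W    W    W    L
Cells with no legal move (terminal, hence L): (0,0), (0,1), (1,0), (1,1).
The remaining L cells, each justified by listing all of its moves:
(0,7): only reaches (0,5)(W), (0,3)(W), (0,2)(W), all W → L
(0,8): only reaches (0,6)(W), (0,4)(W), (0,3)(W), all W → L
(1,7): only reaches (1,5)(W), (1,3)(W), (1,2)(W), all W → L
(1,8): only reaches (1,6)(W), (1,4)(W), (1,3)(W), all W → L
(2,2): only reaches (0,2)(W), (2,0)(W), all W → L
(2,3): only reaches (0,3)(W), (2,1)(W), all W → L
(2,9): only reaches (0,9)(W), (2,7)(W), (2,5)(W), (2,4)(W), all W → L
(3,2): only reaches (1,2)(W), (3,0)(W), all W → L
(3,3): only reaches (1,3)(W), (3,1)(W), all W → L
(3,9): only reaches (1,9)(W), (3,7)(W), (3,5)(W), (3,4)(W), all W → L
(4,0): only reaches (2,0)(W), which is W → L
(4,1): only reaches (2,1)(W), which is W → L
(4,7): only reaches (2,7)(W), (4,5)(W), (4,3)(W), (4,2)(W), all W → L
(4,8): only reaches (2,8)(W), (4,6)(W), (4,4)(W), (4,3)(W), all W → L
(5,4): only reaches (3,4)(W), (0,4)(W), (5,2)(W), (5,0)(W), all W → L
(5,5): only reaches (3,5)(W), (0,5)(W), (5,3)(W), (5,1)(W), (5,0)(W), all W → L
(6,2): only reaches (4,2)(W), (1,2)(W), (6,0)(W), all W → L
(6,3): only reaches (4,3)(W), (1,3)(W), (6,1)(W), all W → L
(6,9): only reaches (4,9)(W), (1,9)(W), (6,7)(W), (6,5)(W), (6,4)(W), all W → L
Every other cell has at least one move into one of the L cells above, so it is W.
L cells per row: a=0: 4, a=1: 4, a=2: 3, a=3: 3, a=4: 4, a=5: 2, a=6: 3; total 23.

23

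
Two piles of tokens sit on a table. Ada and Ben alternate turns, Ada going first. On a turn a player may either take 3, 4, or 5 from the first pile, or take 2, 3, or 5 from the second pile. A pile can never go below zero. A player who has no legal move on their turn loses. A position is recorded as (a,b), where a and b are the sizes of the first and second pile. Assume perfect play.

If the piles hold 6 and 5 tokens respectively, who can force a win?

Ben wins.

Positions with no move are L. A position that does have a move is losing for the player to move precisely when every available move leads to a winning position for the opponent. Fill in the labels:
No move ever increases a pile, so every position that can arise here has a ≤ 6 and b ≤ 5; it is enough to label the cells with 0 ≤ a ≤ 6 and 0 ≤ b ≤ 5.
Every move lowers a or b (never raises either), so fill the grid row by row in increasing a, and left to right within a row: each cell's successors are then already labelled.
      b=0  b=1  b=2  b=3  b=4  b=5
a=0:    L    L    W    W    W    W
a=1:    L    L    W    W    W    W
a=2:    L    L    W    W    W    W
a=3:    W    W    L    L    W    W
a=4:    W    W    L    L    W    W
a=5:    W    W    L    L    W    W
a=6:    W    W    W    W    L    L
Cells with no legal move (terminal, hence L): (0,0), (0,1), (1,0), (1,1), (2,0), (2,1).
The remaining L cells, each justified by listing all of its moves:
(3,2): moves to (0,2)(W), (3,0)(W); every one is W ⇒ L
(3,3): moves to (0,3)(W), (3,1)(W), (3,0)(W); every one is W ⇒ L
(4,2): moves to (1,2)(W), (0,2)(W), (4,0)(W); every one is W ⇒ L
(4,3): moves to (1,3)(W), (0,3)(W), (4,1)(W), (4,0)(W); every one is W ⇒ L
(5,2): moves to (2,2)(W), (1,2)(W), (0,2)(W), (5,0)(W); every one is W ⇒ L
(5,3): moves to (2,3)(W), (1,3)(W), (0,3)(W), (5,1)(W), (5,0)(W); every one is W ⇒ L
(6,4): moves to (3,4)(W), (2,4)(W), (1,4)(W), (6,2)(W), (6,1)(W); every one is W ⇒ L
(6,5): moves to (3,5)(W), (2,5)(W), (1,5)(W), (6,3)(W), (6,2)(W), (6,0)(W); every one is W ⇒ L
Every other cell has at least one move into one of the L cells above, so it is W.
The starting position (6,5) is L: whatever Ada does, the opponent receives a W position.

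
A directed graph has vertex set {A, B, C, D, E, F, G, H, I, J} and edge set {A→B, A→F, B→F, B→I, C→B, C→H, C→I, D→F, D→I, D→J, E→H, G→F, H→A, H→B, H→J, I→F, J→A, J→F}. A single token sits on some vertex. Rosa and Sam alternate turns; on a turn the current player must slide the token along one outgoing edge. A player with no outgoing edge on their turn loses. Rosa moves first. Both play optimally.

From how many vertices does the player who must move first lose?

Use the standard recursion: the mover loses at a terminal position; elsewhere, the mover wins exactly when some move hands the opponent an L position.
Every edge goes from a vertex to one that appears earlier in the order F, I, B, A, J, H, C, D, G, E, so processing vertices in that order labels each vertex after all of its successors.
F: no outgoing edge → L
I: W (go to F, an L position)
B: W (go to F, an L position)
A: W (go to F, an L position)
J: W (go to F, an L position)
H: L (options J(W), A(W), B(W) are all W)
C: W (go to H, an L position)
D: W (go to F, an L position)
G: W (go to F, an L position)
E: W (go to H, an L position)
The L vertices are F, H; that is 2 in all.

2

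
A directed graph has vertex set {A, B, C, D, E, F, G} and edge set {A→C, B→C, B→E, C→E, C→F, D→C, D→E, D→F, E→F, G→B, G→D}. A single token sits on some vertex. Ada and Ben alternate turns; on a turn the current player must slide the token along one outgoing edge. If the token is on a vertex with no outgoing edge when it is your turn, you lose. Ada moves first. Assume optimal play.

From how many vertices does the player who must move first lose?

Use the standard recursion: the mover loses at a terminal position; elsewhere, the mover wins exactly when some move hands the opponent an L position.
Every edge goes from a vertex to one that appears earlier in the order F, E, C, D, B, G, A, so processing vertices in that order labels each vertex after all of its successors.
F: no outgoing edge → L
E: reaches L-position F → W
C: reaches L-position F → W
D: reaches L-position F → W
B: only reaches C(W), E(W), all W → L
G: reaches L-position B → W
A: only reaches C(W), which is W → L
The L vertices are A, B, F; that is 3 in all.

3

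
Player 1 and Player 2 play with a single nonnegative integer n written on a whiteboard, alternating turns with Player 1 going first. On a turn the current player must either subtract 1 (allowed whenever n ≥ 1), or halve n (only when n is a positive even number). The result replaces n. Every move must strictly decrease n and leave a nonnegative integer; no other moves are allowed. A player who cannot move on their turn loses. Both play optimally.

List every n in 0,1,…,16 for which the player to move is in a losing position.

Positions with no move are L. A position that does have a move is losing for the player to move precisely when every available move leads to a winning position for the opponent. Fill in the labels:
n=0: no move → L
n=1: reaches L-position 0 → W
n=2: only reaches 1(W), which is W → L
n=3: reaches L-position 2 → W
n=4: reaches L-position 2 → W
n=5: only reaches 4(W), which is W → L
n=6: reaches L-position 5 → W
n=7: only reaches 6(W), which is W → L
n=8: reaches L-position 7 → W
n=9: only reaches 8(W), which is W → L
n=10: reaches L-position 5 → W
n=11: only reaches 10(W), which is W → L
n=12: reaches L-position 11 → W
n=13: only reaches 12(W), which is W → L
n=14: reaches L-position 7 → W
n=15: only reaches 14(W), which is W → L
n=16: reaches L-position 15 → W
The losing starting values of n are exactly the entries labelled L in this table (8 of them).

0, 2, 5, 7, 9, 11, 13, 15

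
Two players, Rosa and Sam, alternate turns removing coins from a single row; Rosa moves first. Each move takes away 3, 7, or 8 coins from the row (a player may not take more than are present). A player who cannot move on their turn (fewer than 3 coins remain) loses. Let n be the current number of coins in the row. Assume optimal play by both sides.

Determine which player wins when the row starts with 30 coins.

Rosa wins.

Work bottom-up. With no move the player to move loses. Otherwise the position is W if at least one move leads to an L position for the opponent, and L if every move leads to a W.
n=0: no move → L
n=1: no move → L
n=2: no move → L
n=3: can move to 0, which is L ⇒ W
n=4: can move to 1, which is L ⇒ W
n=5: can move to 2, which is L ⇒ W
n=6: the only move is to 3(W), a W ⇒ L
n=7: can move to 0, which is L ⇒ W
n=8: can move to 1, which is L ⇒ W
n=9: can move to 6, which is L ⇒ W
n=10: can move to 2, which is L ⇒ W
n=11: moves to 8(W), 4(W), 3(W); every one is W ⇒ L
n=12: moves to 9(W), 5(W), 4(W); every one is W ⇒ L
n=13: can move to 6, which is L ⇒ W
n=14: can move to 11, which is L ⇒ W
n=15: can move to 12, which is L ⇒ W
n=16: moves to 13(W), 9(W), 8(W); every one is W ⇒ L
n=17: moves to 14(W), 10(W), 9(W); every one is W ⇒ L
n=18: can move to 11, which is L ⇒ W
n=19: can move to 16, which is L ⇒ W
n=20: can move to 17, which is L ⇒ W
n=21: moves to 18(W), 14(W), 13(W); every one is W ⇒ L
n=22: moves to 19(W), 15(W), 14(W); every one is W ⇒ L
n=23: can move to 16, which is L ⇒ W
n=24: can move to 21, which is L ⇒ W
n=25: can move to 22, which is L ⇒ W
n=26: moves to 23(W), 19(W), 18(W); every one is W ⇒ L
n=27: moves to 24(W), 20(W), 19(W); every one is W ⇒ L
n=28: can move to 21, which is L ⇒ W
n=29: can move to 26, which is L ⇒ W
n=30: can move to 27, which is L ⇒ W
From 30 Rosa can remove 3, leaving 27, reaching an L position.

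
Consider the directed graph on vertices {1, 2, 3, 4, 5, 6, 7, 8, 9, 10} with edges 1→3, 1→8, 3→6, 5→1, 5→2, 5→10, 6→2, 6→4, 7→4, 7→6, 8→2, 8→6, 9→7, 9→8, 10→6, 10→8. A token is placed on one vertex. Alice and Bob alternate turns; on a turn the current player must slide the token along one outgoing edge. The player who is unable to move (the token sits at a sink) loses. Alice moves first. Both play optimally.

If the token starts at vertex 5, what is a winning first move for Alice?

Move to 10.

Build the W/L table. Terminal = L. A non-terminal position is W if it has a move to some L; otherwise it is L.
Every edge goes from a vertex to one that appears earlier in the order 2, 4, 6, 3, 8, 7, 10, 9, 1, 5, so processing vertices in that order labels each vertex after all of its successors.
2: no outgoing edge → L
4: no outgoing edge → L
6: reaches L-position 4 → W
3: only reaches 6(W), which is W → L
8: reaches L-position 2 → W
7: reaches L-position 4 → W
10: only reaches 8(W), 6(W), all W → L
9: only reaches 7(W), 8(W), all W → L
1: reaches L-position 3 → W
5: reaches L-position 10 → W
From 5, the L positions reachable in one move are: 10, 2. Any move reaching one of these is winning.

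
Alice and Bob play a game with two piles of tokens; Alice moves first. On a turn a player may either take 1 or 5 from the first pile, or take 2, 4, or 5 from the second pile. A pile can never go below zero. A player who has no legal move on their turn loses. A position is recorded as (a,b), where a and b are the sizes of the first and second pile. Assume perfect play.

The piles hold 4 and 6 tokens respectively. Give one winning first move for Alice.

Move to (4,1).

Classify positions by backward induction: terminal positions (no move available) are L. From any other position, the mover wins iff some move reaches an L.
No move ever increases a pile, so every position that can arise here has a ≤ 4 and b ≤ 6; it is enough to label the cells with 0 ≤ a ≤ 4 and 0 ≤ b ≤ 6.
Every move lowers a or b (never raises either), so fill the grid row by row in increasing a, and left to right within a row: each cell's successors are then already labelled.
      b=0  b=1  b=2  b=3  b=4  b=5  b=6
a=0:    L    L    W    W    W    W    W
a=1:    W    W    L    L    W    W    W
a=2:    L    L    W    W    W    W    W
a=3:    W    W    L    L    W    W    W
a=4:    L    L    W    W    W    W    W
Cells with no legal move (terminal, hence L): (0,0), (0,1).
The remaining L cells, each justified by listing all of its moves:
(1,2): →(0,2)(W), (1,0)(W) — all W, so L
(1,3): →(0,3)(W), (1,1)(W) — all W, so L
(2,0): →(1,0)(W) only, which is W, so L
(2,1): →(1,1)(W) only, which is W, so L
(3,2): →(2,2)(W), (3,0)(W) — all W, so L
(3,3): →(2,3)(W), (3,1)(W) — all W, so L
(4,0): →(3,0)(W) only, which is W, so L
(4,1): →(3,1)(W) only, which is W, so L
Every other cell has at least one move into one of the L cells above, so it is W.
From (4,6), the L positions reachable in one move are: (4,1).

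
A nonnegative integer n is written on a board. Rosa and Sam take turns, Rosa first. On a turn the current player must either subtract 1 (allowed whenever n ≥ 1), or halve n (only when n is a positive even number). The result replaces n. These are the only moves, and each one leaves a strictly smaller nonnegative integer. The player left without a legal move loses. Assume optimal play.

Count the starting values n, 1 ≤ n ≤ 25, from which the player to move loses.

Compute win/loss labels from the base case upward. A position with no move is L. Any other position is W if it can reach an L in one move, else L.
n=0: no move → L
n=1: can move to 0, which is L ⇒ W
n=2: the only move is to 1(W), a W ⇒ L
n=3: can move to 2, which is L ⇒ W
n=4: can move to 2, which is L ⇒ W
n=5: the only move is to 4(W), a W ⇒ L
n=6: can move to 5, which is L ⇒ W
n=7: the only move is to 6(W), a W ⇒ L
n=8: can move to 7, which is L ⇒ W
n=9: the only move is to 8(W), a W ⇒ L
n=10: can move to 5, which is L ⇒ W
n=11: the only move is to 10(W), a W ⇒ L
n=12: can move to 11, which is L ⇒ W
n=13: the only move is to 12(W), a W ⇒ L
n=14: can move to 7, which is L ⇒ W
n=15: the only move is to 14(W), a W ⇒ L
n=16: can move to 15, which is L ⇒ W
n=17: the only move is to 16(W), a W ⇒ L
n=18: can move to 9, which is L ⇒ W
n=19: the only move is to 18(W), a W ⇒ L
n=20: can move to 19, which is L ⇒ W
n=21: the only move is to 20(W), a W ⇒ L
n=22: can move to 11, which is L ⇒ W
n=23: the only move is to 22(W), a W ⇒ L
n=24: can move to 23, which is L ⇒ W
n=25: the only move is to 24(W), a W ⇒ L
L entries with 1 ≤ n ≤ 25 (n=0 is outside the asked range and is not counted): n = 2, 5, 7, 9, 11, 13, 15, 17, 19, 21, 23, 25; that makes 12.

12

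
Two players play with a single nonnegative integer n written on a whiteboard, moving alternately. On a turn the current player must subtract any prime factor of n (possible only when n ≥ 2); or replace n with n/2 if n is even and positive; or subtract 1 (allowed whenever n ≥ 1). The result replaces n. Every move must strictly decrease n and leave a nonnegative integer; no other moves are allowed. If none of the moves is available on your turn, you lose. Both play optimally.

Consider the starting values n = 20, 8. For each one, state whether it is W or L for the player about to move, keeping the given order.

Work bottom-up. With no move the player to move loses. Otherwise the position is W if at least one move leads to an L position for the opponent, and L if every move leads to a W.
n=0: no move → L
n=1: →0(L), so W
n=2: →0(L), so W
n=3: →0(L), so W
n=4: →2(W), 3(W) — all W, so L
n=5: →0(L), so W
n=6: →4(L), so W
n=7: →0(L), so W
n=8: →4(L), so W
n=9: →6(W), 8(W) — all W, so L
n=10: →9(L), so W
n=11: →0(L), so W
n=12: →9(L), so W
n=13: →0(L), so W
n=14: →7(W), 12(W), 13(W) — all W, so L
n=15: →14(L), so W
n=16: →14(L), so W
n=17: →0(L), so W
n=18: →9(L), so W
n=19: →0(L), so W
n=20: →10(W), 15(W), 18(W), 19(W) — all W, so L

20: L, 8: W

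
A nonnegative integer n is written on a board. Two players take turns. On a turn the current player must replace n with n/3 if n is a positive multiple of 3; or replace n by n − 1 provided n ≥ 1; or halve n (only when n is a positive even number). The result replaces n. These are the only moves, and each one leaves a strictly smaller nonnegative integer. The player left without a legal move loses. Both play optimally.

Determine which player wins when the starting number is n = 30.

The second player wins.

Compute win/loss labels from the base case upward. A position with no move is L. Any other position is W if it can reach an L in one move, else L.
n=0: no move → L
n=1: W (go to 0, an L position)
n=2: L (sole option 1(W) is W)
n=3: W (go to 2, an L position)
n=4: W (go to 2, an L position)
n=5: L (sole option 4(W) is W)
n=6: W (go to 2, an L position)
n=7: L (sole option 6(W) is W)
n=8: W (go to 7, an L position)
n=9: L (options 3(W), 8(W) are all W)
n=10: W (go to 5, an L position)
n=11: L (sole option 10(W) is W)
n=12: W (go to 11, an L position)
n=13: L (sole option 12(W) is W)
n=14: W (go to 7, an L position)
n=15: W (go to 5, an L position)
n=16: L (options 8(W), 15(W) are all W)
n=17: W (go to 16, an L position)
n=18: W (go to 9, an L position)
n=19: L (sole option 18(W) is W)
n=20: W (go to 19, an L position)
n=21: W (go to 7, an L position)
n=22: W (go to 11, an L position)
n=23: L (sole option 22(W) is W)
n=24: W (go to 23, an L position)
n=25: L (sole option 24(W) is W)
n=26: W (go to 13, an L position)
n=27: W (go to 9, an L position)
n=28: L (options 14(W), 27(W) are all W)
n=29: W (go to 28, an L position)
n=30: L (options 10(W), 15(W), 29(W) are all W)
Every move from 30 reaches a W position, so the mover loses.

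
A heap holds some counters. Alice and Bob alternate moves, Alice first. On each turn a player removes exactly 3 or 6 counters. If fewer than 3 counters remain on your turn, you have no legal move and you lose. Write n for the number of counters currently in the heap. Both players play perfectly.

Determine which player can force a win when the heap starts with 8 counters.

Work bottom-up. With no move the player to move loses. Otherwise the position is W if at least one move leads to an L position for the opponent, and L if every move leads to a W.
n=0: no move → L
n=1: no move → L
n=2: no move → L
n=3: W (go to 0, an L position)
n=4: W (go to 1, an L position)
n=5: W (go to 2, an L position)
n=6: W (go to 0, an L position)
n=7: W (go to 1, an L position)
n=8: W (go to 2, an L position)
From 8 Alice can remove 6, leaving 2, reaching an L position.

Alice wins.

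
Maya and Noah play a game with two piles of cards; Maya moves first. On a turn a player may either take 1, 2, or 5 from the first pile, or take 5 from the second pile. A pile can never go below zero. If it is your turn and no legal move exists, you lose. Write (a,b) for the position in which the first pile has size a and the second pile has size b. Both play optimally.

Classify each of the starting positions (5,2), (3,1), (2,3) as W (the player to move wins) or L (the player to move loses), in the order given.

(5,2): W, (3,1): L, (2,3): W

Classify positions by backward induction: terminal positions (no move available) are L. From any other position, the mover wins iff some move reaches an L.
No move ever increases a pile, so every position that can arise here has a ≤ 5 and b ≤ 3; it is enough to label the cells with 0 ≤ a ≤ 5 and 0 ≤ b ≤ 3.
Every move lowers a or b (never raises either), so fill the grid row by row in increasing a, and left to right within a row: each cell's successors are then already labelled.
      b=0  b=1  b=2  b=3
a=0:    L    L    L    L
a=1:    W    W    W    W
a=2:    W    W    W    W
a=3:    L    L    L    L
a=4:    W    W    W    W
a=5:    W    W    W    W
Cells with no legal move (terminal, hence L): (0,0), (0,1), (0,2), (0,3).
The remaining L cells, each justified by listing all of its moves:
(3,0): L (options (2,0)(W), (1,0)(W) are all W)
(3,1): L (options (2,1)(W), (1,1)(W) are all W)
(3,2): L (options (2,2)(W), (1,2)(W) are all W)
(3,3): L (options (2,3)(W), (1,3)(W) are all W)
Every other cell has at least one move into one of the L cells above, so it is W.
(5,2): the move to (3,2) reaches an L cell, so W
(3,1): one of the L cells justified above, so L
(2,3): the move to (0,3) reaches an L cell, so W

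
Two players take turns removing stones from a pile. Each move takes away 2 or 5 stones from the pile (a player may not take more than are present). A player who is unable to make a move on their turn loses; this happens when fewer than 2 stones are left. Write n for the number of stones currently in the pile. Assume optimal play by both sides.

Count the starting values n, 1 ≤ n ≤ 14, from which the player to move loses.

6

Positions with no move are L. A position that does have a move is losing for the player to move precisely when every available move leads to a winning position for the opponent. Fill in the labels:
n=0: no move → L
n=1: no move → L
n=2: can move to 0, which is L ⇒ W
n=3: can move to 1, which is L ⇒ W
n=4: the only move is to 2(W), a W ⇒ L
n=5: can move to 0, which is L ⇒ W
n=6: can move to 4, which is L ⇒ W
n=7: moves to 5(W), 2(W); every one is W ⇒ L
n=8: moves to 6(W), 3(W); every one is W ⇒ L
n=9: can move to 7, which is L ⇒ W
n=10: can move to 8, which is L ⇒ W
n=11: moves to 9(W), 6(W); every one is W ⇒ L
n=12: can move to 7, which is L ⇒ W
n=13: can move to 11, which is L ⇒ W
n=14: moves to 12(W), 9(W); every one is W ⇒ L
L entries with 1 ≤ n ≤ 14 (n=0 is outside the asked range and is not counted): n = 1, 4, 7, 8, 11, 14; that makes 6.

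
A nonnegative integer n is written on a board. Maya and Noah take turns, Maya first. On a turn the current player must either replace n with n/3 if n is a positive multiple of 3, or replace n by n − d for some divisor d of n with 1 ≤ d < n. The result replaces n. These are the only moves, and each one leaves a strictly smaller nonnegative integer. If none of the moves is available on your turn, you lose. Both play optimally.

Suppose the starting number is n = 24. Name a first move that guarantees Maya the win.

Build the W/L table. Terminal = L. A non-terminal position is W if it has a move to some L; otherwise it is L.
n=0: no move → L
n=1: no move → L
n=2: →1(L), so W
n=3: →1(L), so W
n=4: →2(W), 3(W) — all W, so L
n=5: →4(L), so W
n=6: →4(L), so W
n=7: →6(W) only, which is W, so L
n=8: →4(L), so W
n=9: →3(W), 6(W), 8(W) — all W, so L
n=10: →9(L), so W
n=11: →10(W) only, which is W, so L
n=12: →4(L), so W
n=13: →12(W) only, which is W, so L
n=14: →7(L), so W
n=15: →5(W), 10(W), 12(W), 14(W) — all W, so L
n=16: →15(L), so W
n=17: →16(W) only, which is W, so L
n=18: →9(L), so W
n=19: →18(W) only, which is W, so L
n=20: →15(L), so W
n=21: →7(L), so W
n=22: →11(L), so W
n=23: →22(W) only, which is W, so L
n=24: →23(L), so W
From 24, the L positions reachable in one move are: 23.

Move to 23.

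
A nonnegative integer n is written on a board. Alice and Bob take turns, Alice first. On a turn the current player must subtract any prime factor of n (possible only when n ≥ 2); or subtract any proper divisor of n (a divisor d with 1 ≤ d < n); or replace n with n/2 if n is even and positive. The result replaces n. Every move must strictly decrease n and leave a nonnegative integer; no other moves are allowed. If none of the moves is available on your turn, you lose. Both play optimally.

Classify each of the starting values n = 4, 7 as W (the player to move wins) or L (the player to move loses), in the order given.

Work bottom-up. With no move the player to move loses. Otherwise the position is W if at least one move leads to an L position for the opponent, and L if every move leads to a W.
n=0: no move → L
n=1: no move → L
n=2: W (go to 0, an L position)
n=3: W (go to 0, an L position)
n=4: L (options 2(W), 3(W) are all W)
n=5: W (go to 0, an L position)
n=6: W (go to 4, an L position)
n=7: W (go to 0, an L position)

4: L, 7: W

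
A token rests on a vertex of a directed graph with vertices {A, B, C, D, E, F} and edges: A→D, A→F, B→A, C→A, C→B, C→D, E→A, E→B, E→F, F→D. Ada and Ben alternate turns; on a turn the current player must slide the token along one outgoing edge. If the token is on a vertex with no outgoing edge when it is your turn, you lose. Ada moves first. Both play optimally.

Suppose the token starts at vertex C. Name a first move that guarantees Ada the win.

Work bottom-up. With no move the player to move loses. Otherwise the position is W if at least one move leads to an L position for the opponent, and L if every move leads to a W.
Every edge goes from a vertex to one that appears earlier in the order D, F, A, B, C, E, so processing vertices in that order labels each vertex after all of its successors.
D: no outgoing edge → L
F: can move to D, which is L ⇒ W
A: can move to D, which is L ⇒ W
B: the only move is to A(W), a W ⇒ L
C: can move to B, which is L ⇒ W
E: can move to B, which is L ⇒ W
From C, the L positions reachable in one move are: B, D. Any move reaching one of these is winning.

Move to B.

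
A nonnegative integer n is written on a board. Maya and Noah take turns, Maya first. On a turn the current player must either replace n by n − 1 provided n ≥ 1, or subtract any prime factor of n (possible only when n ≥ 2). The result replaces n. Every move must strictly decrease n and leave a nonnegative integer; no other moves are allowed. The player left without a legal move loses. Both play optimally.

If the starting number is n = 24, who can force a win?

Noah wins.

Work bottom-up. With no move the player to move loses. Otherwise the position is W if at least one move leads to an L position for the opponent, and L if every move leads to a W.
n=0: no move → L
n=1: W (go to 0, an L position)
n=2: W (go to 0, an L position)
n=3: W (go to 0, an L position)
n=4: L (options 2(W), 3(W) are all W)
n=5: W (go to 0, an L position)
n=6: W (go to 4, an L position)
n=7: W (go to 0, an L position)
n=8: L (options 6(W), 7(W) are all W)
n=9: W (go to 8, an L position)
n=10: W (go to 8, an L position)
n=11: W (go to 0, an L position)
n=12: L (options 9(W), 10(W), 11(W) are all W)
n=13: W (go to 0, an L position)
n=14: W (go to 12, an L position)
n=15: W (go to 12, an L position)
n=16: L (options 14(W), 15(W) are all W)
n=17: W (go to 0, an L position)
n=18: W (go to 16, an L position)
n=19: W (go to 0, an L position)
n=20: L (options 15(W), 18(W), 19(W) are all W)
n=21: W (go to 20, an L position)
n=22: W (go to 20, an L position)
n=23: W (go to 0, an L position)
n=24: L (options 21(W), 22(W), 23(W) are all W)
The starting position 24 is L: whatever Maya does, the opponent receives a W position.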